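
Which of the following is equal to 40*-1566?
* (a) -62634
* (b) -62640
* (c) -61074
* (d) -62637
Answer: b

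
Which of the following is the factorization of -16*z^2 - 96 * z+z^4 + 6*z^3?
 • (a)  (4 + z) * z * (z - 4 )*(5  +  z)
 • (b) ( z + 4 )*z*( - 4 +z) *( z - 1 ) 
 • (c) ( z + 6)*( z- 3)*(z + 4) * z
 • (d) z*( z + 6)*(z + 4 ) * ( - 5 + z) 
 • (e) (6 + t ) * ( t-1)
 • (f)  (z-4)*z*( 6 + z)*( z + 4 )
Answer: f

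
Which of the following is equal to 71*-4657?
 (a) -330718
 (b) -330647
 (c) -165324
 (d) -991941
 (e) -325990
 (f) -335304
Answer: b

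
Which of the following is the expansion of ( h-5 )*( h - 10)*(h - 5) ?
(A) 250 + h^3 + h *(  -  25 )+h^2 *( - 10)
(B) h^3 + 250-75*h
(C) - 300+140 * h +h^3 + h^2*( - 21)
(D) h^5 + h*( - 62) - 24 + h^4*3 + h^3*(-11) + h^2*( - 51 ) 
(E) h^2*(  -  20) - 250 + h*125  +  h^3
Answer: E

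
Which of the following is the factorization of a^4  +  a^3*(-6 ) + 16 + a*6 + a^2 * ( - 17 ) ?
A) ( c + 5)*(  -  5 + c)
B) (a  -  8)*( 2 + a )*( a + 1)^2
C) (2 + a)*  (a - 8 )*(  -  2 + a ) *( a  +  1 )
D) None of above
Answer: D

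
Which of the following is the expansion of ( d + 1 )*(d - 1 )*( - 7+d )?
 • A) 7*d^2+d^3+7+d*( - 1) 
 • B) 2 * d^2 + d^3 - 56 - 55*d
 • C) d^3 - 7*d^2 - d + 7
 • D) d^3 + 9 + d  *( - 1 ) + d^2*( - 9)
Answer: C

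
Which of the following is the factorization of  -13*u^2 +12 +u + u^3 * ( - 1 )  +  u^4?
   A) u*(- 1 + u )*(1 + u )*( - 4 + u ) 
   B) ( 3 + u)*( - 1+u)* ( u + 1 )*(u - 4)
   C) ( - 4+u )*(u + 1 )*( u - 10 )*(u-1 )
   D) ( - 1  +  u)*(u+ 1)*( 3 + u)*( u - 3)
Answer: B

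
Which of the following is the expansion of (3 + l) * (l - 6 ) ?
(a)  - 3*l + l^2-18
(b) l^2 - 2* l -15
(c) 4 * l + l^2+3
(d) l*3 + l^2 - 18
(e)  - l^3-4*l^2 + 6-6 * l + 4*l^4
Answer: a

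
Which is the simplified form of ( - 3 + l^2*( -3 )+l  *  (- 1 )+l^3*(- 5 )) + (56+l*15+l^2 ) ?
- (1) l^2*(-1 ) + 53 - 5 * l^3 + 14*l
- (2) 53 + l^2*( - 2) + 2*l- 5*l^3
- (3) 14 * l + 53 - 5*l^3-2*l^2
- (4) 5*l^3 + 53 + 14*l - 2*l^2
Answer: 3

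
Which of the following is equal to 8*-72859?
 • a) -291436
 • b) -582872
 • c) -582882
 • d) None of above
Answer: b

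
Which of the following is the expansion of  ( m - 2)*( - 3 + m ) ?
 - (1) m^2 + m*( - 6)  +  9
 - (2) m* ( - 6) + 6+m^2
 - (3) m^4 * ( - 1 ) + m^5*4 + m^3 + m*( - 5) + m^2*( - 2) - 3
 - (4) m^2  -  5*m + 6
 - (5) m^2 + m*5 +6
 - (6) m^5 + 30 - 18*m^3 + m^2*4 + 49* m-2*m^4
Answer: 4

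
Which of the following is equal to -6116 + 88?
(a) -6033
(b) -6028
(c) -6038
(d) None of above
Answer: b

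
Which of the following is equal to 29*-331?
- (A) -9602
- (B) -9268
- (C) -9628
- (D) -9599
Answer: D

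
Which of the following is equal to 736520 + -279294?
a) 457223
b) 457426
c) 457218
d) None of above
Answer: d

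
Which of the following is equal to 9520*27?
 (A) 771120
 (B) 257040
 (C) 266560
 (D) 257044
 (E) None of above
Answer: B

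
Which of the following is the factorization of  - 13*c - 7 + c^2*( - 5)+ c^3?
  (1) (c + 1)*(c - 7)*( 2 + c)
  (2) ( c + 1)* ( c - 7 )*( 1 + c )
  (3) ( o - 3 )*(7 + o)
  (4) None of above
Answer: 2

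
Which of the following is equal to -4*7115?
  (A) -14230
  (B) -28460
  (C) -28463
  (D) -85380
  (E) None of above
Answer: B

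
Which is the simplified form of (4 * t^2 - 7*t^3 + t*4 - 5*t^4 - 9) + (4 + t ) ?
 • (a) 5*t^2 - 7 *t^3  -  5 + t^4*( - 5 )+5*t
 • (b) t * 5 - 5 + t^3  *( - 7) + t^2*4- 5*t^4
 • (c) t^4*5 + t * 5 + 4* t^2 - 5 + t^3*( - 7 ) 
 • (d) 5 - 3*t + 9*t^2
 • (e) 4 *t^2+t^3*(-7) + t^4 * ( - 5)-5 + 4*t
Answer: b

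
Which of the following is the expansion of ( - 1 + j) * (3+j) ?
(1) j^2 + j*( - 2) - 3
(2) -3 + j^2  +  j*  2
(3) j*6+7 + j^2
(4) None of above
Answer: 2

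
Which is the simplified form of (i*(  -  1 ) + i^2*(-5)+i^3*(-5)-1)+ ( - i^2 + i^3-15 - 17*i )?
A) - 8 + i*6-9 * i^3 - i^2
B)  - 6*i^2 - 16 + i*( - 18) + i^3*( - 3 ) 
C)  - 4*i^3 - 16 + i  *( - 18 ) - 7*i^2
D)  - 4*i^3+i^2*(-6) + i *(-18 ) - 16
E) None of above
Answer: D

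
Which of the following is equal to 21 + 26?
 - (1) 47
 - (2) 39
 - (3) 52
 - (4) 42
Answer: 1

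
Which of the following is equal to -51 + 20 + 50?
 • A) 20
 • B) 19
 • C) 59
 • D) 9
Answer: B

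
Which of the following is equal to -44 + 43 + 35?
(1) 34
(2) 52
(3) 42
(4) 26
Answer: 1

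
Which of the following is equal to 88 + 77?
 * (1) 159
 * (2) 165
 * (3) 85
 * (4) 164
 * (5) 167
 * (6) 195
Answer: 2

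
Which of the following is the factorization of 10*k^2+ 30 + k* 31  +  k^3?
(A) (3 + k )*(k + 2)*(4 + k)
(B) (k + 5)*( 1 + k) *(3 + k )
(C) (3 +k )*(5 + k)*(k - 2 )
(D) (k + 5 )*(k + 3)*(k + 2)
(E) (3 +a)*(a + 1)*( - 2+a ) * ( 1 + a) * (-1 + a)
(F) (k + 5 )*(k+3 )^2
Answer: D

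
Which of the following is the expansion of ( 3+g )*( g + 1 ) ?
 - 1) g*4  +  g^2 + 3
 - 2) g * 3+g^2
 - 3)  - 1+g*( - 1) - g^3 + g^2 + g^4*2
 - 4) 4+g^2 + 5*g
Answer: 1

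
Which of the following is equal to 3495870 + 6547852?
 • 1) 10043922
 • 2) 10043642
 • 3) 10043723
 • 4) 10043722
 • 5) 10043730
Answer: 4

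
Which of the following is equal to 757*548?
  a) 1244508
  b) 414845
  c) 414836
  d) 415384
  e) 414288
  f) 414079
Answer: c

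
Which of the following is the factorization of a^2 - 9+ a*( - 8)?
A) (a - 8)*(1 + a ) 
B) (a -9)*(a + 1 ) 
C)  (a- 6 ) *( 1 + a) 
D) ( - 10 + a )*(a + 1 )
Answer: B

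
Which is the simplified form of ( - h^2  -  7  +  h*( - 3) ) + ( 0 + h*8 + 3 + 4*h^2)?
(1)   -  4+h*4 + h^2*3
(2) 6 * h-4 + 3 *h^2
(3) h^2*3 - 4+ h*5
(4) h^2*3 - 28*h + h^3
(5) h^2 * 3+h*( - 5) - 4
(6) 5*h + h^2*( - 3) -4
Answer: 3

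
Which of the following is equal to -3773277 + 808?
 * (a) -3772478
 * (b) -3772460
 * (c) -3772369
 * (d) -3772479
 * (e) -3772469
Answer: e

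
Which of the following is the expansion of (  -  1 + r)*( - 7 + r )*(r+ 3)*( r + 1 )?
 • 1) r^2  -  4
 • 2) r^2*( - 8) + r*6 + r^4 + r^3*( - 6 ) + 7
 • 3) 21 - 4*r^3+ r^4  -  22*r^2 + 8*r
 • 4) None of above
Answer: 4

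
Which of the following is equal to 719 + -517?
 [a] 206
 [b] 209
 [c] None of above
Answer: c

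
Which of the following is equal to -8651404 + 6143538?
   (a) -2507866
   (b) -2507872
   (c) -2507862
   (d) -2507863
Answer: a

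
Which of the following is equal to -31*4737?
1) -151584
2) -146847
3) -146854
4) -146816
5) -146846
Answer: 2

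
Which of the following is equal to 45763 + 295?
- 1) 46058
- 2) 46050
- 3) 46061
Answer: 1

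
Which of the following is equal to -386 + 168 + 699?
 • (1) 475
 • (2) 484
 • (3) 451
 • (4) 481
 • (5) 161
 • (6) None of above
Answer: 4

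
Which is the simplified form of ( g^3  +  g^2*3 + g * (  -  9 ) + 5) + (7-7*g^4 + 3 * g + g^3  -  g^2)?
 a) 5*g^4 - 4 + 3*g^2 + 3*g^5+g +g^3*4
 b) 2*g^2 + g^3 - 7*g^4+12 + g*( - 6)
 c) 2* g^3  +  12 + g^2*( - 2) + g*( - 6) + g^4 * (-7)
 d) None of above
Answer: d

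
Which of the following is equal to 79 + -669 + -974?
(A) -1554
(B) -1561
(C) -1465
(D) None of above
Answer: D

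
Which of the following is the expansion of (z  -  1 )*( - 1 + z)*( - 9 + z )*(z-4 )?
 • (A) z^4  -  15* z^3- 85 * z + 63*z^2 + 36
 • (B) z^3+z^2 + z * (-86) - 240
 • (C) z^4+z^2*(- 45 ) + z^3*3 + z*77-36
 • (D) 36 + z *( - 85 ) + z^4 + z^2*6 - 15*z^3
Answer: A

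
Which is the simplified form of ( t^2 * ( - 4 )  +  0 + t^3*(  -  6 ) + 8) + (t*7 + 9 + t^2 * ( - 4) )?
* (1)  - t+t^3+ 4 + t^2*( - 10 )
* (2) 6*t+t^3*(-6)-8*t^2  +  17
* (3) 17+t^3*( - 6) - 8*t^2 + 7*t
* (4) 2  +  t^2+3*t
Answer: 3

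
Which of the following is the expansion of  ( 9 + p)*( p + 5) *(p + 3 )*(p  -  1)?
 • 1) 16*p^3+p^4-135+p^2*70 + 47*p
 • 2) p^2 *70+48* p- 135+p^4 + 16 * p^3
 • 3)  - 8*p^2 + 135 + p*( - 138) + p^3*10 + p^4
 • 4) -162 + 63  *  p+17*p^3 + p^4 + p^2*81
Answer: 2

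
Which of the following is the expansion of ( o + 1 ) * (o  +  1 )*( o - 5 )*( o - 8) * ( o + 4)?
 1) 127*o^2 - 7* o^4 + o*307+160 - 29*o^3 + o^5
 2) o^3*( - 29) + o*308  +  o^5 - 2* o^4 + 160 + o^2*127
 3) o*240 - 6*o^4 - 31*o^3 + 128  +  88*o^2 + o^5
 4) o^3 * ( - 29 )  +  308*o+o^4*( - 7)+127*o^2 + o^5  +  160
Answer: 4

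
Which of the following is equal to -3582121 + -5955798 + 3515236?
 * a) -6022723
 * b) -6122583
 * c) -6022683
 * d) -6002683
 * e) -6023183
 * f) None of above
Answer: c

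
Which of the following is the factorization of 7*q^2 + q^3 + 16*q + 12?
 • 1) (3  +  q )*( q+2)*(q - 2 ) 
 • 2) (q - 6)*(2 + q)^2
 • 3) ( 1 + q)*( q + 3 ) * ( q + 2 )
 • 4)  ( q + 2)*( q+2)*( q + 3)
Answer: 4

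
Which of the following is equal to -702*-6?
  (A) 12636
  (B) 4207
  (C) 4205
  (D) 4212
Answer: D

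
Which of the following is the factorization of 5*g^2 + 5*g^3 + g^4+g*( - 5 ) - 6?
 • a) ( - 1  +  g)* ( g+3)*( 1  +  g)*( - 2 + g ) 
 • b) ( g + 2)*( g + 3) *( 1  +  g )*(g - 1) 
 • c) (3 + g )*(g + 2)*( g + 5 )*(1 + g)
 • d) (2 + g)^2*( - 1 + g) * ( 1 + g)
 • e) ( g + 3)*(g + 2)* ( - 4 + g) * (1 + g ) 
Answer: b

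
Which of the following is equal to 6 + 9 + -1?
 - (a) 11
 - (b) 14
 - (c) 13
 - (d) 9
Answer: b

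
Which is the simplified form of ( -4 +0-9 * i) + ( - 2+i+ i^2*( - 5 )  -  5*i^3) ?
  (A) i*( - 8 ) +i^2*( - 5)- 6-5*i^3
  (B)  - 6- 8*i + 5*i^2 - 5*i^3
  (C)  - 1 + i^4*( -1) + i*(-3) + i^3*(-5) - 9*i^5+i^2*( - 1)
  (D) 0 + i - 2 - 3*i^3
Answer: A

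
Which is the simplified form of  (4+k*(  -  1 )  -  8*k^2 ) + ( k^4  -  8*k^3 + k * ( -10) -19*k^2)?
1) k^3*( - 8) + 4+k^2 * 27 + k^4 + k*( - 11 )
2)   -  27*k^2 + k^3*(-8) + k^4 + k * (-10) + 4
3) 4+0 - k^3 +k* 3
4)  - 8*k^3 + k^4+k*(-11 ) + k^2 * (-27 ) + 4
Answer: 4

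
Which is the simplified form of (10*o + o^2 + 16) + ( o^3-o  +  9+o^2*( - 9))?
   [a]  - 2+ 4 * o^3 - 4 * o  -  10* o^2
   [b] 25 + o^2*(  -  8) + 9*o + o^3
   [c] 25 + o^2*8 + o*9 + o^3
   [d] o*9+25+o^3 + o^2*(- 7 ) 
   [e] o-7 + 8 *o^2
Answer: b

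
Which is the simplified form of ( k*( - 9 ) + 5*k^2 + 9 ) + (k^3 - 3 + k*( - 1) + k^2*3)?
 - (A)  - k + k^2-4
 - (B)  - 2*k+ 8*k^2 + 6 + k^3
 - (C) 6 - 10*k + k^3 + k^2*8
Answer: C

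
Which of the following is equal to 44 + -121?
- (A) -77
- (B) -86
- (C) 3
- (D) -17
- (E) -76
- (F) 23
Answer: A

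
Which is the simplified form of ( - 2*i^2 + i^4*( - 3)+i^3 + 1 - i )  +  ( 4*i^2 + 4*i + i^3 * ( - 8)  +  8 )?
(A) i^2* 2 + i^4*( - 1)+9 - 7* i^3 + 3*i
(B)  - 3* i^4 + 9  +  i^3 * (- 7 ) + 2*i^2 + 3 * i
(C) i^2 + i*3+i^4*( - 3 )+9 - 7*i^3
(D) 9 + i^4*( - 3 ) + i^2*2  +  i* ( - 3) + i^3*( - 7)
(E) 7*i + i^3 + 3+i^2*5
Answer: B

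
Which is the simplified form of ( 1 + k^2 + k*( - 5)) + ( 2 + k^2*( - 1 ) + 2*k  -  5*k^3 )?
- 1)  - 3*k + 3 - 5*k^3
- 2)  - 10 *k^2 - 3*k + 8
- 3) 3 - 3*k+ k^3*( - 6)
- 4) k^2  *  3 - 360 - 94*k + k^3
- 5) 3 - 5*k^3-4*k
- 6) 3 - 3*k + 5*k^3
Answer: 1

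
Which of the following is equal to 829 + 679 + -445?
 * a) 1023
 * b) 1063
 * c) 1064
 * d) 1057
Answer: b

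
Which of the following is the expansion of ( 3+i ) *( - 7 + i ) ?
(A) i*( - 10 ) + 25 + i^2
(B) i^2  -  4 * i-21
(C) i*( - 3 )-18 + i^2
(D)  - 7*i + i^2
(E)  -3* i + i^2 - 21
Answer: B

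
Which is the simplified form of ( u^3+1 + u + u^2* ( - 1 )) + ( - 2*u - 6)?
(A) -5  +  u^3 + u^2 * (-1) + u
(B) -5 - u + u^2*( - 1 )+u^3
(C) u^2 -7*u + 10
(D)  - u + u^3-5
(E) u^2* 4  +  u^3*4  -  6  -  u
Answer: B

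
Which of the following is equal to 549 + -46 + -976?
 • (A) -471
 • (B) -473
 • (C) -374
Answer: B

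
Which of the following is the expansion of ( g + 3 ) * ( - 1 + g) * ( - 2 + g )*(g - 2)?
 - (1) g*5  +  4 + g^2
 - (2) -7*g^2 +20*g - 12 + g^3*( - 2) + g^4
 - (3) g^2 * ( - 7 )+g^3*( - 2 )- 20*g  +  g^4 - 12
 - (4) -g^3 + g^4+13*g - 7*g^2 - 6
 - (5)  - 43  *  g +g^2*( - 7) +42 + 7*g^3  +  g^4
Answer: 2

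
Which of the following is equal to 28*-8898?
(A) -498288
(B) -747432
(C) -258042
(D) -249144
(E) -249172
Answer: D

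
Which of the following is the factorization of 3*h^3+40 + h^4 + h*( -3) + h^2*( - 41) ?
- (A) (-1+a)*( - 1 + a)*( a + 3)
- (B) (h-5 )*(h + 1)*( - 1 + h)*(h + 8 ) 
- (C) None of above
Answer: B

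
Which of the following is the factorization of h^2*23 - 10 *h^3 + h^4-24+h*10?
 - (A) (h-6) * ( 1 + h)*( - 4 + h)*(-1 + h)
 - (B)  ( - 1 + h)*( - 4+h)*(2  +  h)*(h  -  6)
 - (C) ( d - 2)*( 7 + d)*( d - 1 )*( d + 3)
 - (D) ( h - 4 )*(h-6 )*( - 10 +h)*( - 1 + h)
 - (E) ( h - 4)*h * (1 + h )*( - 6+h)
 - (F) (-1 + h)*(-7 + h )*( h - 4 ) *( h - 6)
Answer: A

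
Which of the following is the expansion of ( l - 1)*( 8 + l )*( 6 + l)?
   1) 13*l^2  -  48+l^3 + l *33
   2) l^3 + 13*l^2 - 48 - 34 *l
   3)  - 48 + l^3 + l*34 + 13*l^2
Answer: 3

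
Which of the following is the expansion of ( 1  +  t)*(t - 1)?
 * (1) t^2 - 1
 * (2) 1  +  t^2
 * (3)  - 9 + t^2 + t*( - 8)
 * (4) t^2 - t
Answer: 1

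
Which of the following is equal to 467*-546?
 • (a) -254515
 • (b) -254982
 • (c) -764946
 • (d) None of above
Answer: b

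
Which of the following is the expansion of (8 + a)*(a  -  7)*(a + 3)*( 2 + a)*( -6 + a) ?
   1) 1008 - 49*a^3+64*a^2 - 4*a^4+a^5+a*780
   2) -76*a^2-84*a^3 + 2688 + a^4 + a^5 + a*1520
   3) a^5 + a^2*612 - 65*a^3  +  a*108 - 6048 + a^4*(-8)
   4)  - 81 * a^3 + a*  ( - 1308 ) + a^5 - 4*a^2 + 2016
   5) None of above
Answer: 5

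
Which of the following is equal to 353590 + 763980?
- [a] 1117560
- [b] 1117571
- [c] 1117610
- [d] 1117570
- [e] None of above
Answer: d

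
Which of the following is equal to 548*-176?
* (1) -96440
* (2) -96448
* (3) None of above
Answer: 2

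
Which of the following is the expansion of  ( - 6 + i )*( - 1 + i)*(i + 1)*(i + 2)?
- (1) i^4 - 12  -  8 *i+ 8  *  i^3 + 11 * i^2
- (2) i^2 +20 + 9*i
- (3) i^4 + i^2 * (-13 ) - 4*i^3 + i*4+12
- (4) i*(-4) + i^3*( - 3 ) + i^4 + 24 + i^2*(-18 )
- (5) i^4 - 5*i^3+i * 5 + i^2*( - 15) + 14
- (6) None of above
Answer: 3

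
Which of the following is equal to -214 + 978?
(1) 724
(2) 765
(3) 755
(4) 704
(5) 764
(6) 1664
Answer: 5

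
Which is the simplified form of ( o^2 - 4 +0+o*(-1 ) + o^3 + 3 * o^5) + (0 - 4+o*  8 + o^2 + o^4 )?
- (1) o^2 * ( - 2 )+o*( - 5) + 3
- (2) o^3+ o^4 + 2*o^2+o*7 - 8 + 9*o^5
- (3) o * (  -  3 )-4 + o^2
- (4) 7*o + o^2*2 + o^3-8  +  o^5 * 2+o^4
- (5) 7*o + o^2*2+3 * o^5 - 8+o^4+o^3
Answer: 5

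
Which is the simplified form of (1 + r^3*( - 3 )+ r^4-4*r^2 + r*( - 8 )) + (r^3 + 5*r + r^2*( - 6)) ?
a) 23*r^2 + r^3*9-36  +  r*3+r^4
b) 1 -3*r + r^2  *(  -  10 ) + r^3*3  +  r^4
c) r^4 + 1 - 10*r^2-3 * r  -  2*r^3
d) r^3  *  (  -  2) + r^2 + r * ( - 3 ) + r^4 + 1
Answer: c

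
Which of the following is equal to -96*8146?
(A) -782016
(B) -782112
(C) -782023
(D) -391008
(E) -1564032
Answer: A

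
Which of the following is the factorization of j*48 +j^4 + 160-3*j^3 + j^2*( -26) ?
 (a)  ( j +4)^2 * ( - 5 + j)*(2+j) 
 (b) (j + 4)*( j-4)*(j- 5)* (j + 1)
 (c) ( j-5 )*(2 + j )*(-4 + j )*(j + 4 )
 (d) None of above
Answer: c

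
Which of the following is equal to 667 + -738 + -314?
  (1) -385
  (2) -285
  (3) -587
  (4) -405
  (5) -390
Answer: 1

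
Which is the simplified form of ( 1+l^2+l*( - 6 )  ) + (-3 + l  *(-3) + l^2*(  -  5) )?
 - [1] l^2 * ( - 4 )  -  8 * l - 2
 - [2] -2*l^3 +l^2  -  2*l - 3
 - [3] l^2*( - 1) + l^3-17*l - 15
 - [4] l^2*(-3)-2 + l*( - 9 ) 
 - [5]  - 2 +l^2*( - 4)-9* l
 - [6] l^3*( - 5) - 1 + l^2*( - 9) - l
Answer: 5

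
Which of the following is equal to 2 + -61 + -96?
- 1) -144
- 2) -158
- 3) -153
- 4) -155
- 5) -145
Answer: 4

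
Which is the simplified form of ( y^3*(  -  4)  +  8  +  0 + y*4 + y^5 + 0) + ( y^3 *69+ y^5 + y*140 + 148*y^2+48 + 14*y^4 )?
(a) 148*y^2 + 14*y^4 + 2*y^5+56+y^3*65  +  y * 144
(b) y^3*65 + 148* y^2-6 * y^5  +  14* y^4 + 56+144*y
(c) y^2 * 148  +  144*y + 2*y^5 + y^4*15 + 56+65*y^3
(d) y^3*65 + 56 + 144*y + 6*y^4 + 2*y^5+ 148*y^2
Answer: a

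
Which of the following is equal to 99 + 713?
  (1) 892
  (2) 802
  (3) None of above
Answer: 3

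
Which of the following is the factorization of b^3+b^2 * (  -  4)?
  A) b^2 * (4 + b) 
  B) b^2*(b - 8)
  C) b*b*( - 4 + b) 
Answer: C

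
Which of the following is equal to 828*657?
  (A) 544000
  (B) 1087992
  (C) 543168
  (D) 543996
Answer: D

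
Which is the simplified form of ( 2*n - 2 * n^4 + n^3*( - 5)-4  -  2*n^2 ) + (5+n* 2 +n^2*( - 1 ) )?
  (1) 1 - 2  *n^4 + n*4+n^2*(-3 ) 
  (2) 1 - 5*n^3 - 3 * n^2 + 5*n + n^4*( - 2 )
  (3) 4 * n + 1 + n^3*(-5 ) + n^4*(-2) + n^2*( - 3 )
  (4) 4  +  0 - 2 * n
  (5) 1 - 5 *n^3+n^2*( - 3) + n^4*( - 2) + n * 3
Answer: 3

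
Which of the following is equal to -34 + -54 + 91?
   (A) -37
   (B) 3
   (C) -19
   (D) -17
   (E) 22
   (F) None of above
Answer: B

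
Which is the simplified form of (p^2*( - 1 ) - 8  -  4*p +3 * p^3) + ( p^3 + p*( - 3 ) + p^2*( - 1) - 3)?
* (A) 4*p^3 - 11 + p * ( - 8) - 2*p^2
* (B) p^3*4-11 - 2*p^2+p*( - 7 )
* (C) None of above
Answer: B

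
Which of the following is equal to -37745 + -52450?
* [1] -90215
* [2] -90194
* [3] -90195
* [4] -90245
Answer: 3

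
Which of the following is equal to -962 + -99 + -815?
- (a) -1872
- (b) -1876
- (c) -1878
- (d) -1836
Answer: b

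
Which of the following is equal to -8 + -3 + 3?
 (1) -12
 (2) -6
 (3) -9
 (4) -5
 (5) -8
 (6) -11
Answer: 5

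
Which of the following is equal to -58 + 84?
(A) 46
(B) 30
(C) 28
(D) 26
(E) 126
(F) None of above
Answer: D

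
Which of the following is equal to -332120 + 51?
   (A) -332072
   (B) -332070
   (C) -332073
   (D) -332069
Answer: D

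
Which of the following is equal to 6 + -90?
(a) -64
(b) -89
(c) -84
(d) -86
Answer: c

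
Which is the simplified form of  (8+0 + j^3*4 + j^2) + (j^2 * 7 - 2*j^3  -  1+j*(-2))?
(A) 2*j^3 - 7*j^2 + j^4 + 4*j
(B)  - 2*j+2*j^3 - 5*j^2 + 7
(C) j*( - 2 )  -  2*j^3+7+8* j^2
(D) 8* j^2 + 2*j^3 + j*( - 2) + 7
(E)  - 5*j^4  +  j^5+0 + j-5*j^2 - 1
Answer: D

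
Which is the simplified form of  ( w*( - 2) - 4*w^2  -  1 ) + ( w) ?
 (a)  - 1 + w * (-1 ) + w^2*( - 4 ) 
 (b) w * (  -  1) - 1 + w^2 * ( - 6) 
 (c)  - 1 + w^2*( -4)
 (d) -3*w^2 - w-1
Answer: a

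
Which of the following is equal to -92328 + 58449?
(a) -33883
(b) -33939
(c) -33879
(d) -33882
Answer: c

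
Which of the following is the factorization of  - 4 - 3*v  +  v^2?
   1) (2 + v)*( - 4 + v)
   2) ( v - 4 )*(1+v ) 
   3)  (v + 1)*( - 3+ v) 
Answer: 2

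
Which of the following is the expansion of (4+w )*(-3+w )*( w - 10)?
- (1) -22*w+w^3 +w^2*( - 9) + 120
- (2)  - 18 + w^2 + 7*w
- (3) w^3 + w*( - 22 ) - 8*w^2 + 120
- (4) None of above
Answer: 1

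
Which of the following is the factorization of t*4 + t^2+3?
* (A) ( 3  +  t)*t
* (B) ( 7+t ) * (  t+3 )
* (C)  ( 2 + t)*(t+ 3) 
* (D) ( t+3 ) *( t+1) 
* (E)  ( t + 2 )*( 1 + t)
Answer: D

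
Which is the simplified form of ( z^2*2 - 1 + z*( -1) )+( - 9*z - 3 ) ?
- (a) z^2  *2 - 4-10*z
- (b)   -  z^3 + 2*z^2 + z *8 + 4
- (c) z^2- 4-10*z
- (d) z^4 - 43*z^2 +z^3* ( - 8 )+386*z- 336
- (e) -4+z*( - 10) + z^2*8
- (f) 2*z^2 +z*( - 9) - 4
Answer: a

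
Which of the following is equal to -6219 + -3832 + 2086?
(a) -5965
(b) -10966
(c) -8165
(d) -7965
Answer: d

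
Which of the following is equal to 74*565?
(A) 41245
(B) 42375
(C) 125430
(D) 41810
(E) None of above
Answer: D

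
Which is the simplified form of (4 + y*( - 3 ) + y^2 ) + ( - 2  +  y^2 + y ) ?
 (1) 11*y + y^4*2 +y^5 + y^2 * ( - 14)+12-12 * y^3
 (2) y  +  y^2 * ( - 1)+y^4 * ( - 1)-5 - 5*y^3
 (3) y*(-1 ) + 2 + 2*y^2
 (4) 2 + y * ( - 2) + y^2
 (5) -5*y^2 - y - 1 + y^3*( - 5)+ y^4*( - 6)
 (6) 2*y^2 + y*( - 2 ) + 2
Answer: 6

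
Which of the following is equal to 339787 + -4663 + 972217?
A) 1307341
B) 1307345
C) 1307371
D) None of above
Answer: A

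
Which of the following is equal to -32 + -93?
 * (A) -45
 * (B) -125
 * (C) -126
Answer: B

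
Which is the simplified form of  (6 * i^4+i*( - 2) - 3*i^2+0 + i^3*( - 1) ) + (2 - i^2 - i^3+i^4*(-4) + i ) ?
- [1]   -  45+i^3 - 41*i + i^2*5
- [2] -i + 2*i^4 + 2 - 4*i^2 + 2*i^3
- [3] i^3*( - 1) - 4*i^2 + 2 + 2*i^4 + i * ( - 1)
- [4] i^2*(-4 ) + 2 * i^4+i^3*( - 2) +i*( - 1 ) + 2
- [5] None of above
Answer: 4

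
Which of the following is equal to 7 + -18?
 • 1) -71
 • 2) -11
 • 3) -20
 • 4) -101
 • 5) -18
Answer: 2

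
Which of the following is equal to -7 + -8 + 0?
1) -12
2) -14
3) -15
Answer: 3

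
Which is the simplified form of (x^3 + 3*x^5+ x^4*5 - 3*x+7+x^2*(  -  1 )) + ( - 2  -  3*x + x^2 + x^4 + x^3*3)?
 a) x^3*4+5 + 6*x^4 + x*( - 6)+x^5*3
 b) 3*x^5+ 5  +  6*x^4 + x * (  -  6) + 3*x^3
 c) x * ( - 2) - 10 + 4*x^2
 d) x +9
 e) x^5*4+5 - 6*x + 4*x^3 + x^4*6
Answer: a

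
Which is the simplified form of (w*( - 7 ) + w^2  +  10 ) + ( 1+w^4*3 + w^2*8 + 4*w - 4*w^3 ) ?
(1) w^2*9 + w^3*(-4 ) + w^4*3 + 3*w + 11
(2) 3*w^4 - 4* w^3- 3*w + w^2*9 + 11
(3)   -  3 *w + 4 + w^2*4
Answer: 2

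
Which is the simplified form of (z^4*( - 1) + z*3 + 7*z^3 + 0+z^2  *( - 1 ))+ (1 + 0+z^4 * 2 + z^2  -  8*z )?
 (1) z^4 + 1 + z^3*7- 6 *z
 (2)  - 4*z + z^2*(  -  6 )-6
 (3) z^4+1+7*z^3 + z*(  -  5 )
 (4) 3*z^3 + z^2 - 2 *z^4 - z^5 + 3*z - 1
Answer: 3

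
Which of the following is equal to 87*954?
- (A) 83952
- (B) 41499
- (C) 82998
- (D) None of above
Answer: C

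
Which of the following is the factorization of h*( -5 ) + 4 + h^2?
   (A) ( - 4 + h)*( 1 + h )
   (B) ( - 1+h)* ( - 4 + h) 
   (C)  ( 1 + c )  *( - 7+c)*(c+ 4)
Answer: B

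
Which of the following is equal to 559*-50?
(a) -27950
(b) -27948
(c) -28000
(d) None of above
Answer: a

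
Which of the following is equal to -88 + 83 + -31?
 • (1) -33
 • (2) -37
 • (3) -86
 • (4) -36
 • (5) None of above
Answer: 4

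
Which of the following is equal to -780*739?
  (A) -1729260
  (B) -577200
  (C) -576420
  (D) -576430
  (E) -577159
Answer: C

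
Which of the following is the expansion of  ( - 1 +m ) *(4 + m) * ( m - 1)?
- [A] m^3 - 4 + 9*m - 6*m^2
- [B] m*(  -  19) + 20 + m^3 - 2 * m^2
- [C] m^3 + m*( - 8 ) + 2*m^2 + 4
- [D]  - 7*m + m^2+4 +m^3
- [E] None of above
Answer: E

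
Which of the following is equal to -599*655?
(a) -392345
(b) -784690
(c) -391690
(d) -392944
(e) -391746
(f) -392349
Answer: a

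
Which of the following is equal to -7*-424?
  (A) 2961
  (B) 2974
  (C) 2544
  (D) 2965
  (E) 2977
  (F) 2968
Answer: F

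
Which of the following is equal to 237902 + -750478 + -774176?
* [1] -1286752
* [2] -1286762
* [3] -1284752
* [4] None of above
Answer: 1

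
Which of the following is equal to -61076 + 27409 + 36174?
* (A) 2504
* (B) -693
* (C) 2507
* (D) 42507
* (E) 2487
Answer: C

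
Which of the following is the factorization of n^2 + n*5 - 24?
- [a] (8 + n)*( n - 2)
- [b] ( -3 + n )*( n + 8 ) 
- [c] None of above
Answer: b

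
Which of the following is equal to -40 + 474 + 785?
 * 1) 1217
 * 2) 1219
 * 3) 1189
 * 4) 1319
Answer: 2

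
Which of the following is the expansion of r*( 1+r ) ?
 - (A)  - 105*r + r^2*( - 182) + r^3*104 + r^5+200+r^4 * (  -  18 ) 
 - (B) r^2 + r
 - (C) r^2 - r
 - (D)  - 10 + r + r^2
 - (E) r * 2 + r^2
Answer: B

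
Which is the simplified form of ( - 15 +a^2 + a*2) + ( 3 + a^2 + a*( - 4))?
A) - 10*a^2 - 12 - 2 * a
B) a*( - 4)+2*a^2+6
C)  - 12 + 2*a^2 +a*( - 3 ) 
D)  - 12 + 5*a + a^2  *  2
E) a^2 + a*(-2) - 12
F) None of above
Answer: F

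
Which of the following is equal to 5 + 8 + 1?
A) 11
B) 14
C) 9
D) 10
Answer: B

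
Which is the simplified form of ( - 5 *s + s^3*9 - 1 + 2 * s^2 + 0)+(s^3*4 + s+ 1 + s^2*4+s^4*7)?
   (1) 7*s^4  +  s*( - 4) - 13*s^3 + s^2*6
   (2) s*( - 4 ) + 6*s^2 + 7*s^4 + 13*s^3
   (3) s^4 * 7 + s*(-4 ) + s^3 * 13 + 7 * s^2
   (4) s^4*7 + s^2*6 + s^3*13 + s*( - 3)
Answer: 2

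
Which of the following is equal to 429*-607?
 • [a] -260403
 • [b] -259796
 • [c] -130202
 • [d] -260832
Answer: a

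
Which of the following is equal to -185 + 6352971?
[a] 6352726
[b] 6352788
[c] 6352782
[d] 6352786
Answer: d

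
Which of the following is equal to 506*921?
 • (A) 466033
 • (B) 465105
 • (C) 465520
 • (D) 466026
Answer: D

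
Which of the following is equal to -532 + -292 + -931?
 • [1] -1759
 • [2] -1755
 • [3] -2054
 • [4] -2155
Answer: 2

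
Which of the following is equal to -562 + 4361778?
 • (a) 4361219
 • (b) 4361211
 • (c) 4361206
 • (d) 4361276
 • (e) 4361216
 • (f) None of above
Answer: e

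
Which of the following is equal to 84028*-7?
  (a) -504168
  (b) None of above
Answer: b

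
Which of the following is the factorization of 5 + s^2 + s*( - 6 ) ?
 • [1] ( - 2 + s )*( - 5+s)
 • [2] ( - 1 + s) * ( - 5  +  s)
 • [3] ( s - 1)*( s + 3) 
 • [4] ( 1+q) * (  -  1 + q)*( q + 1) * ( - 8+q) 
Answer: 2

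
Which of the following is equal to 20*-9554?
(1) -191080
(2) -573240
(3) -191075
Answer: 1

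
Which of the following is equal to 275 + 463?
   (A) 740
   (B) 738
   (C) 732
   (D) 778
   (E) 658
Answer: B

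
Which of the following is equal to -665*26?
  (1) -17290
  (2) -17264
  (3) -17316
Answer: 1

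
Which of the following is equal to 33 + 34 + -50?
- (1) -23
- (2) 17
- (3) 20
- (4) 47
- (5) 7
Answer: 2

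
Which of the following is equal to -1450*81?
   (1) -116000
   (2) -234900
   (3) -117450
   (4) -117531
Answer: 3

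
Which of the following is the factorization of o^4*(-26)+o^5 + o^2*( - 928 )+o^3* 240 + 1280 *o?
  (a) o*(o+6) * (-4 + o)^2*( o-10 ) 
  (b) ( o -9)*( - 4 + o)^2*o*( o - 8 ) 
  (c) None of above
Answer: c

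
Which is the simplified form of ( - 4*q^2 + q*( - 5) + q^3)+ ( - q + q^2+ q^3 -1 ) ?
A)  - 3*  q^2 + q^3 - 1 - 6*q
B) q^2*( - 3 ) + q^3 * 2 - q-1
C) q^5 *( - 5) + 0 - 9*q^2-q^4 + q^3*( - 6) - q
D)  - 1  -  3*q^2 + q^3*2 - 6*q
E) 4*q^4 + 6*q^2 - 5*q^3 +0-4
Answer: D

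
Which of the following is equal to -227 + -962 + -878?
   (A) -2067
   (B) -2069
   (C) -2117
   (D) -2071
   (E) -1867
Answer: A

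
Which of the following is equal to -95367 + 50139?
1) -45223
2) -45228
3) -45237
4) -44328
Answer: 2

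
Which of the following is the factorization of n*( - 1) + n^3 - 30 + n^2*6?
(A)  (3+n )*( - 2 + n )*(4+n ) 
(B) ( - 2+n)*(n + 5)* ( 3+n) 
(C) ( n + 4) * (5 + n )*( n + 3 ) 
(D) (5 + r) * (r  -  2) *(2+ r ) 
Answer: B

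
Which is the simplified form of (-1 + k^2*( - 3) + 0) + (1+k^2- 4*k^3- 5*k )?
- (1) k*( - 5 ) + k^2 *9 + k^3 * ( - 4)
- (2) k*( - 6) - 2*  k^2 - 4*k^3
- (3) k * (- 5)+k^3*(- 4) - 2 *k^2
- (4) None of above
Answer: 3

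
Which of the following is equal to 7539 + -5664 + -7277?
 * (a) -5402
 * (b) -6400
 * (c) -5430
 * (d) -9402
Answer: a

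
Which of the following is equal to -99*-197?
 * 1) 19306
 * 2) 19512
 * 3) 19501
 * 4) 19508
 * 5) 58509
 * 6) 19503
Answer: 6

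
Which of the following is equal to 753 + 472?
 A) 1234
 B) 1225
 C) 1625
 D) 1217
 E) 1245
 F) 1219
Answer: B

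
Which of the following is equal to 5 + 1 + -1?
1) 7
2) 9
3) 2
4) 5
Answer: 4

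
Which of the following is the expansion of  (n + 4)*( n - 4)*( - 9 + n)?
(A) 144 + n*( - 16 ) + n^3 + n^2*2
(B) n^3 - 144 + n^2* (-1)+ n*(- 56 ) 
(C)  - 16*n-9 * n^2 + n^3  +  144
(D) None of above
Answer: C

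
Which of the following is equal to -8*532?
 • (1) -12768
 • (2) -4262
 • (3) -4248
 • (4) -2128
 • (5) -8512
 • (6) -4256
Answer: 6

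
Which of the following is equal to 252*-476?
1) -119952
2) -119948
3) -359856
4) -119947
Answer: 1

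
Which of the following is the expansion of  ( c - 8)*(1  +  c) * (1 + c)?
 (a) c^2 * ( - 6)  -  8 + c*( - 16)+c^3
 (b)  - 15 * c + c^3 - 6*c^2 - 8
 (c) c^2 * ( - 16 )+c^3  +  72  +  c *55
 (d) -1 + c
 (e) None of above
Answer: b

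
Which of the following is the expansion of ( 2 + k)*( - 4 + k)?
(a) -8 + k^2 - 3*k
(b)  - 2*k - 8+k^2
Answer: b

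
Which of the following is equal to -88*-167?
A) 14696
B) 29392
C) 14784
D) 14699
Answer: A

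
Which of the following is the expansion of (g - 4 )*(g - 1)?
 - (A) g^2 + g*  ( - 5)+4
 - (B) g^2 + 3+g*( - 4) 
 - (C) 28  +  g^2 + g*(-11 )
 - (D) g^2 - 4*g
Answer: A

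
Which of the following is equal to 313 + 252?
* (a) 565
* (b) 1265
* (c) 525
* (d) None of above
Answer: a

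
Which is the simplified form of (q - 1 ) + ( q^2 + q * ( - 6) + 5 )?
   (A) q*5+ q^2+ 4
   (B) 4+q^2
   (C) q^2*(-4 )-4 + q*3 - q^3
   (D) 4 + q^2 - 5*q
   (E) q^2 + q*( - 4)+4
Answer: D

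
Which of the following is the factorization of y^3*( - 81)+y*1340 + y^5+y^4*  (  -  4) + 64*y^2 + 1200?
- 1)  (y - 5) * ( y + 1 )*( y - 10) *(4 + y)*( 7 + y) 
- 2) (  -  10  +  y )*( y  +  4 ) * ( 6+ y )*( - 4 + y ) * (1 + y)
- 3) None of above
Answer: 3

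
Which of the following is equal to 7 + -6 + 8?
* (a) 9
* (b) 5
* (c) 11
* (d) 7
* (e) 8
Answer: a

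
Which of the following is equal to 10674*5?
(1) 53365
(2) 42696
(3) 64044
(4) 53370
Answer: 4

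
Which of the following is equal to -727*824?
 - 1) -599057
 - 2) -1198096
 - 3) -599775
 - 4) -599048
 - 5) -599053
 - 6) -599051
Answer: 4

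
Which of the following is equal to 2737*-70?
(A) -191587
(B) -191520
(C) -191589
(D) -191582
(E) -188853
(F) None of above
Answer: F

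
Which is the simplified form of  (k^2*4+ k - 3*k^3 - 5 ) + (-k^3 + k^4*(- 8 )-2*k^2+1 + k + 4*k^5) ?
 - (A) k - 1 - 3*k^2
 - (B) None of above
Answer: B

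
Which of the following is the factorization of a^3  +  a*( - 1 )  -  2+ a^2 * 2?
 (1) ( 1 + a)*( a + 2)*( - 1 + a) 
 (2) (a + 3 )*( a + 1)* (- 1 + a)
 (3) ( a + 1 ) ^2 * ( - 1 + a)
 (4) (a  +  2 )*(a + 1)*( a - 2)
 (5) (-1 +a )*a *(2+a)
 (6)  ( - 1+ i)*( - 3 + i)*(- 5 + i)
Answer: 1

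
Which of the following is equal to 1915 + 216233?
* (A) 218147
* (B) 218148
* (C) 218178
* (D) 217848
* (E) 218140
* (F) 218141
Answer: B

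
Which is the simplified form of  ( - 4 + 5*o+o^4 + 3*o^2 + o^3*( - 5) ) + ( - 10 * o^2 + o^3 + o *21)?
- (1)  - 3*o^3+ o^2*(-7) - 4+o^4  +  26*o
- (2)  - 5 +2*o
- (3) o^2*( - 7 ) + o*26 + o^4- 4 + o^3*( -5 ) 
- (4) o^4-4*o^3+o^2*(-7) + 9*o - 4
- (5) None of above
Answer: 5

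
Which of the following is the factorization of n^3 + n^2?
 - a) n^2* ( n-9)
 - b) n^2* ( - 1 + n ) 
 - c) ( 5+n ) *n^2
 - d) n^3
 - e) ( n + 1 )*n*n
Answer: e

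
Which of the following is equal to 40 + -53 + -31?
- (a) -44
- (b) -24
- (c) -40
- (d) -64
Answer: a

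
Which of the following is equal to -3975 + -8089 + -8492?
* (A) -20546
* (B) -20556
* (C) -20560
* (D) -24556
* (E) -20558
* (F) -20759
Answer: B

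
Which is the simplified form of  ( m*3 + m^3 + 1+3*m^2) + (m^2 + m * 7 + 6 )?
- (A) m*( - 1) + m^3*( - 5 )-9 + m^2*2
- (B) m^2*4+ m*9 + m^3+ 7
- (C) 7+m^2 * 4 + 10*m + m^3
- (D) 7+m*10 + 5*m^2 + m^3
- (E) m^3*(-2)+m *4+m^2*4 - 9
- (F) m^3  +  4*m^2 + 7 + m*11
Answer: C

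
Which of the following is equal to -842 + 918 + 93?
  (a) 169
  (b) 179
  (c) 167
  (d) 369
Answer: a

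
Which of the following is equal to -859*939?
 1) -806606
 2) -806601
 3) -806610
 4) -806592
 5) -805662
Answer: 2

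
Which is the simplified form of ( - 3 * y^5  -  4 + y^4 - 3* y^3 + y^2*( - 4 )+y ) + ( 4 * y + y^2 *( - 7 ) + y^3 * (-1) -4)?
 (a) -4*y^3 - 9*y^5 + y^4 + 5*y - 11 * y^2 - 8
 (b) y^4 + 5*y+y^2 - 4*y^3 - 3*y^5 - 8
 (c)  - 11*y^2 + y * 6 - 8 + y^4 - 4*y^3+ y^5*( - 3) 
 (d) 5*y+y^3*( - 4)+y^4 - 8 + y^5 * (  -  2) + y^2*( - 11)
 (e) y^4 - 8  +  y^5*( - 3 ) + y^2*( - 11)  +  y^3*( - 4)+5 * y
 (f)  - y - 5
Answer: e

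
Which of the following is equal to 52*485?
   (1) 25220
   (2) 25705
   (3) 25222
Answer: 1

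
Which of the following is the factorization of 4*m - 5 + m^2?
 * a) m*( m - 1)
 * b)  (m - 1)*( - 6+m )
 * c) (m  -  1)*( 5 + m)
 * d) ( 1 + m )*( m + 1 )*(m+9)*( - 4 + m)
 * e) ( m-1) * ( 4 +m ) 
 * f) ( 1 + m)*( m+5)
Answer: c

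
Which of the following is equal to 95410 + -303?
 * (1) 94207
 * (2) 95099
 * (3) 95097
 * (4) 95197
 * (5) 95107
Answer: 5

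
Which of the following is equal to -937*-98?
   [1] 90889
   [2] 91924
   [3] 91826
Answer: 3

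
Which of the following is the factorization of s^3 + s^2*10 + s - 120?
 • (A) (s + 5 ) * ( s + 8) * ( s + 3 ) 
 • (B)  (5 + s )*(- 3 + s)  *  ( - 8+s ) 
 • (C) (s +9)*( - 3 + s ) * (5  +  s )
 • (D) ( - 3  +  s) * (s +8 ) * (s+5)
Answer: D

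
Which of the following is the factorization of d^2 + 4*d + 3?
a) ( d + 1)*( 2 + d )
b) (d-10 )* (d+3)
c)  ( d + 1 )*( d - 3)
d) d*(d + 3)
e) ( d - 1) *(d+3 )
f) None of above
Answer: f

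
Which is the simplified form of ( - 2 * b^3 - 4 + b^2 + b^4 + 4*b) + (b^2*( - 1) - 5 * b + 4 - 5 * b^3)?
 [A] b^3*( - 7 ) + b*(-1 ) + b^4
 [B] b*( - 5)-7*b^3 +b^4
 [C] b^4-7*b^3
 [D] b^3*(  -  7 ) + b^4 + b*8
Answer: A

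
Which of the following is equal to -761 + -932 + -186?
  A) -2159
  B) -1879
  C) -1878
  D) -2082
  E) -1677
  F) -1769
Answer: B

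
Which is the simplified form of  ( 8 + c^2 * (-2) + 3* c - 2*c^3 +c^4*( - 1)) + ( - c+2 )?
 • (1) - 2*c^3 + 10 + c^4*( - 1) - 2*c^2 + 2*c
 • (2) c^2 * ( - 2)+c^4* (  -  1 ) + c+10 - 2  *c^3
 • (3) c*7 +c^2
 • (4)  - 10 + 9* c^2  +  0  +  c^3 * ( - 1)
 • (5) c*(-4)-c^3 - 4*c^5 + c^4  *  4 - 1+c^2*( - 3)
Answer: 1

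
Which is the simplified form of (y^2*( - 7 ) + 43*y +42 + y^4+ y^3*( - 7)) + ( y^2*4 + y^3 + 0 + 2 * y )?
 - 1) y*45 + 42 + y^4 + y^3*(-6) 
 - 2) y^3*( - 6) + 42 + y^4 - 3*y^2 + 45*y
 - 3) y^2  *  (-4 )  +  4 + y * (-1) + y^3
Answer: 2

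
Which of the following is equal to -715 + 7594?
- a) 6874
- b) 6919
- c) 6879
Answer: c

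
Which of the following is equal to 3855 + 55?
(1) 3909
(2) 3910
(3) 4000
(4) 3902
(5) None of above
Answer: 2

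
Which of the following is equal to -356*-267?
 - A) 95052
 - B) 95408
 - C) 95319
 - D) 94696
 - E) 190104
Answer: A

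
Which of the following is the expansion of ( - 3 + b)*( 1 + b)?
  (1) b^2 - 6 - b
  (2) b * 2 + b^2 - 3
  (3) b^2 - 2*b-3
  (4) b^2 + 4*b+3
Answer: 3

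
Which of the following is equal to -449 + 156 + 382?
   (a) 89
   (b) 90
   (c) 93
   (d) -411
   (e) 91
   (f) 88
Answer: a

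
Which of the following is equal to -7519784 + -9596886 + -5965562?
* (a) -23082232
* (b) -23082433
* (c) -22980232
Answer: a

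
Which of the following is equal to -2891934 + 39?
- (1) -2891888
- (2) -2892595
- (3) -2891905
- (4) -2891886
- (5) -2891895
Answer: 5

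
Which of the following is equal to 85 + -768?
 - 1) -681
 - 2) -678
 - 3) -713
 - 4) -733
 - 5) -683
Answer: 5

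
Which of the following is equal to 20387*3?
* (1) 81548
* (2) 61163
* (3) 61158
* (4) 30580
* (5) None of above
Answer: 5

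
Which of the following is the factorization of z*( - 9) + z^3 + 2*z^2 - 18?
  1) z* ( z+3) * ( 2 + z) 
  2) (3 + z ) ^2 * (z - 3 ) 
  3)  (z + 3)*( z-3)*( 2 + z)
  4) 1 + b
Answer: 3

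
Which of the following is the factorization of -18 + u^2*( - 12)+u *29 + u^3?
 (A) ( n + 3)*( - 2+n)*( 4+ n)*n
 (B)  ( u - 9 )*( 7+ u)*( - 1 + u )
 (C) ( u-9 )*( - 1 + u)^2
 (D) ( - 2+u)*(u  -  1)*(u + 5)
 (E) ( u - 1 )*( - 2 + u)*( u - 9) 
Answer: E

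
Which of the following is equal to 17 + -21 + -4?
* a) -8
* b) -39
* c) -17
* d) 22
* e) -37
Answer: a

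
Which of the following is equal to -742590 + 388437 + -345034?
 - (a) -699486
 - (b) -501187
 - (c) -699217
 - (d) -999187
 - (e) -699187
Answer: e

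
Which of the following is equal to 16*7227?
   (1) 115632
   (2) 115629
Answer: 1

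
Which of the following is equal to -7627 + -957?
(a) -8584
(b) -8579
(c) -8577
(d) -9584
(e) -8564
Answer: a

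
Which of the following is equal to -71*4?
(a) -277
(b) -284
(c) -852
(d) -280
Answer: b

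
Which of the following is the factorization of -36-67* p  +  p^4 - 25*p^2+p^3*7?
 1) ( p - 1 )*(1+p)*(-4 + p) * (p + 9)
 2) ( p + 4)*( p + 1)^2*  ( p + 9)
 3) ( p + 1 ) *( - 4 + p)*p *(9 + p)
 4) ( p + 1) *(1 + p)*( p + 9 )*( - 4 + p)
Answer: 4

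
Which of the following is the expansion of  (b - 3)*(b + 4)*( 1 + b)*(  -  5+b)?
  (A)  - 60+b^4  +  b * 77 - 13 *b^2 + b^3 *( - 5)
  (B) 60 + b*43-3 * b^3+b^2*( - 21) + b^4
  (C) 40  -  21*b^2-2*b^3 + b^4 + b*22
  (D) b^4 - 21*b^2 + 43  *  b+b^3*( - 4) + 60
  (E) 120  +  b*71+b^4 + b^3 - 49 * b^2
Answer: B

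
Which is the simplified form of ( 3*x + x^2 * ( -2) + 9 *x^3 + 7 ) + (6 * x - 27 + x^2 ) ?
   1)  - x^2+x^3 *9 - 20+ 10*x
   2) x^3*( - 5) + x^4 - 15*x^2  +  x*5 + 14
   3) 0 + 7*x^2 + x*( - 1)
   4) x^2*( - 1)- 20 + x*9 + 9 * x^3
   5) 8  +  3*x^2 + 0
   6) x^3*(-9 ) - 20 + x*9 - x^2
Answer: 4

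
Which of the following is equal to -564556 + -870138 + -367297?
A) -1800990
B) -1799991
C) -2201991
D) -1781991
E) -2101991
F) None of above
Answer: F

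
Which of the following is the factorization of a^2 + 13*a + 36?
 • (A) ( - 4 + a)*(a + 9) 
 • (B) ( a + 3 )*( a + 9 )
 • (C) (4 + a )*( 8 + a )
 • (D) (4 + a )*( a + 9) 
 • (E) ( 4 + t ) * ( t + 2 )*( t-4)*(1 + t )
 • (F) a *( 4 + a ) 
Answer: D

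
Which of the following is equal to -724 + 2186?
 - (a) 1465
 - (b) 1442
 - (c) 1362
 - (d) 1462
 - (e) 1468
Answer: d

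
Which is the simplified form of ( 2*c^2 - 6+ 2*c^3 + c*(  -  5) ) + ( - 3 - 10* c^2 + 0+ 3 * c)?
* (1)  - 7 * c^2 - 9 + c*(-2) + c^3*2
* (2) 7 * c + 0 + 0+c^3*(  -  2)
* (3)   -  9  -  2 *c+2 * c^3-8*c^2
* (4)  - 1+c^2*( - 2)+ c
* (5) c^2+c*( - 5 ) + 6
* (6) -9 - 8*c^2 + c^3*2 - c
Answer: 3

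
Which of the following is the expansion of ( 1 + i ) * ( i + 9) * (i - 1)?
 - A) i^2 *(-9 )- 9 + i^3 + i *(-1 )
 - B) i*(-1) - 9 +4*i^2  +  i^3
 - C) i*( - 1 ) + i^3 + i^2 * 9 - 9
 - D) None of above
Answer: C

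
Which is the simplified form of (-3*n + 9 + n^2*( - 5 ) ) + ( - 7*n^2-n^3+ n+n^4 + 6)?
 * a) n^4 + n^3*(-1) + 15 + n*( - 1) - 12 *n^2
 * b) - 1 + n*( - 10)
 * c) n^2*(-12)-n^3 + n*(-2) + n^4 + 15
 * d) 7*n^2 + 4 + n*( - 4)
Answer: c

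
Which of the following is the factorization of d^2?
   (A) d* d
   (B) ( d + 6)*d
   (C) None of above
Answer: A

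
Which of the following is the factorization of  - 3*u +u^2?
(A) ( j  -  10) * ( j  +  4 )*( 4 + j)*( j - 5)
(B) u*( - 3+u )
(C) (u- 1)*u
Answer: B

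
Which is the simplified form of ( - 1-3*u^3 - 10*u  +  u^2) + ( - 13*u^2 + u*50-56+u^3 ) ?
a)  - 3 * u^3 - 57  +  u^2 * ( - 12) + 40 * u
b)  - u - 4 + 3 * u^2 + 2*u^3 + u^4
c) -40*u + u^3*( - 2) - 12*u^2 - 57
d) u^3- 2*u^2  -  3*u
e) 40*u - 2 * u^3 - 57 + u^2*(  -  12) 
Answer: e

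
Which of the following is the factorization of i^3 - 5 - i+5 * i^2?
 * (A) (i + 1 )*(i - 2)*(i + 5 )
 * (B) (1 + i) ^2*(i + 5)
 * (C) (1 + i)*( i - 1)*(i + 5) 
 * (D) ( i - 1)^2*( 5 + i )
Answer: C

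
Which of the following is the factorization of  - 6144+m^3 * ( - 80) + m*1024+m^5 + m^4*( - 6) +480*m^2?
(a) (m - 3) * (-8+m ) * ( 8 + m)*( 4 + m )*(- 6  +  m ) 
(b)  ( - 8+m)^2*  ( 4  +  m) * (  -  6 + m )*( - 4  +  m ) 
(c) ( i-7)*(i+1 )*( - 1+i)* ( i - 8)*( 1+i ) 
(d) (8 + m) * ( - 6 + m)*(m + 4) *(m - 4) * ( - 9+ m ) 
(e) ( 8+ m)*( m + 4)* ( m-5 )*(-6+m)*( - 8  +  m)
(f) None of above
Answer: f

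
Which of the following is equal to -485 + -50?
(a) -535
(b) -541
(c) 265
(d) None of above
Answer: a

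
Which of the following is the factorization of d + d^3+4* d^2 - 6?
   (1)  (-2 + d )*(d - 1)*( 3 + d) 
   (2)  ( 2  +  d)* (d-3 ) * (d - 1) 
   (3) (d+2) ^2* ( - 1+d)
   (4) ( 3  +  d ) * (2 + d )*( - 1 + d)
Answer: 4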